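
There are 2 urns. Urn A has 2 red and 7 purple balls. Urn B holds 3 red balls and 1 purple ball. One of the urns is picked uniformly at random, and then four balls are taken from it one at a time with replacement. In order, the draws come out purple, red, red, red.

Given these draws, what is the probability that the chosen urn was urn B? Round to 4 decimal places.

Under each hypothesis, the probability of the observed sequence is: P(data | urn A) = (7/9)(2/9)(2/9)(2/9) = 0.0085353; P(data | urn B) = (1/4)(3/4)(3/4)(3/4) = 0.10547.
The prior-weighted likelihoods are 1/2 · 0.0085353 = 0.0042676, 1/2 · 0.10547 = 0.052734; these sum to 0.057002.
Hence P(urn B | data) = (0.052734) / (0.057002) = 0.92513.

0.9251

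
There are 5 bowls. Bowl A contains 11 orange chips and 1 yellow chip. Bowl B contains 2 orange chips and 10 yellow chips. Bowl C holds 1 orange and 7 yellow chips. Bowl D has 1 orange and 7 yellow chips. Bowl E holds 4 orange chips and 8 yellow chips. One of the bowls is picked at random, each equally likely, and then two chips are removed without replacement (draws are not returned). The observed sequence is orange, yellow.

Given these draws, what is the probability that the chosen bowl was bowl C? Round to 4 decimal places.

0.1719

Compute the likelihood of the observed sequence for each case: P(data | bowl A) = (11/12)(1/11) = 1/12; P(data | bowl B) = (2/12)(10/11) = 5/33; P(data | bowl C) = (1/8)(7/7) = 1/8; P(data | bowl D) = (1/8)(7/7) = 1/8; P(data | bowl E) = (4/12)(8/11) = 8/33.
The prior-weighted likelihoods are 1/5 · 1/12 = 1/60, 1/5 · 5/33 = 1/33, 1/5 · 1/8 = 1/40, 1/5 · 1/8 = 1/40, 1/5 · 8/33 = 8/165; these sum to 8/55.
So P(bowl C | data) = (1/40) / (8/55) = 11/64.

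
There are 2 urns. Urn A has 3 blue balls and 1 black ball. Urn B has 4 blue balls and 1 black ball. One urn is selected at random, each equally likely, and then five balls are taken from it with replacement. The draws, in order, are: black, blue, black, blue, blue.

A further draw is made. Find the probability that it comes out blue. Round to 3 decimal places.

For each hypothesis, P(data | H) works out to: P(data | urn A) = (1/4)(3/4)(1/4)(3/4)(3/4) = 0.026367; P(data | urn B) = (1/5)(4/5)(1/5)(4/5)(4/5) = 0.02048.
The prior-weighted likelihoods are 1/2 · 0.026367 = 0.013184, 1/2 · 0.02048 = 0.01024; with total 0.023424.
The posterior is then P(urn A | data) = 0.56283, P(urn B | data) = 0.43717.
The predictive probability is P(blue next | data) = (3/4)(0.56283) + (4/5)(0.43717) = 0.77186.

0.772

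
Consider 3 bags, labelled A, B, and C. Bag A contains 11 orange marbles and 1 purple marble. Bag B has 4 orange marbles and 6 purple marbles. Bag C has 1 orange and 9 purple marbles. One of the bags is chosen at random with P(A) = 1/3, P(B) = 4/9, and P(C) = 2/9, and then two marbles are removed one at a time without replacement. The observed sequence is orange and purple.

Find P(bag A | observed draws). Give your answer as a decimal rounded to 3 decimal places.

Under each hypothesis, the probability of the observed sequence is: P(data | bag A) = (11/12)(1/11) = 1/12; P(data | bag B) = (4/10)(6/9) = 4/15; P(data | bag C) = (1/10)(9/9) = 1/10.
Multiplying each by its prior: 1/3 · 1/12 = 1/36, 4/9 · 4/15 = 16/135, 2/9 · 1/10 = 1/45; summing to 91/540.
So P(bag A | data) = (1/36) / (91/540) = 15/91.

0.165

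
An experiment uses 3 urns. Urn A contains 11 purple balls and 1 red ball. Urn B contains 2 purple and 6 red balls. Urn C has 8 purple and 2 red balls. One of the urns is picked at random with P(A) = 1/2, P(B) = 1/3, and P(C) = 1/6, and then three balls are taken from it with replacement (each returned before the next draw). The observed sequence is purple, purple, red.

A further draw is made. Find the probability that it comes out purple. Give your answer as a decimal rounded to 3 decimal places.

Under each hypothesis, the probability of the observed sequence is: P(data | urn A) = (11/12)(11/12)(1/12) = 0.070023; P(data | urn B) = (2/8)(2/8)(6/8) = 0.046875; P(data | urn C) = (8/10)(8/10)(2/10) = 0.128.
Multiplying each by its prior: 1/2 · 0.070023 = 0.035012, 1/3 · 0.046875 = 0.015625, 1/6 · 0.128 = 0.021333; summing to 0.07197.
The posterior is then P(urn A | data) = 0.48648, P(urn B | data) = 0.2171, P(urn C | data) = 0.29642.
Averaging over the posterior, P(purple next | data) = (11/12)(0.48648) + (1/4)(0.2171) + (4/5)(0.29642) = 0.73735.

0.737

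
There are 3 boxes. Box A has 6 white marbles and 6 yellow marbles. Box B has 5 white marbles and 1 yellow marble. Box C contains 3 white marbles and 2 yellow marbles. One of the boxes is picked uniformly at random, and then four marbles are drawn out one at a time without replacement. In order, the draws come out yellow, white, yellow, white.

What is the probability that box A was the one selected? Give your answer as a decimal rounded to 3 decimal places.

For each hypothesis, P(data | H) works out to: P(data | box A) = (6/12)(6/11)(5/10)(5/9) = 5/66; P(data | box B) = (1/6)(5/5)(0/4) = 0; P(data | box C) = (2/5)(3/4)(1/3)(2/2) = 1/10.
Multiplying each by its prior: 1/3 · 5/66 = 5/198, 1/3 · 0 = 0, 1/3 · 1/10 = 1/30; summing to 29/495.
Hence P(box A | data) = (5/198) / (29/495) = 25/58.

0.431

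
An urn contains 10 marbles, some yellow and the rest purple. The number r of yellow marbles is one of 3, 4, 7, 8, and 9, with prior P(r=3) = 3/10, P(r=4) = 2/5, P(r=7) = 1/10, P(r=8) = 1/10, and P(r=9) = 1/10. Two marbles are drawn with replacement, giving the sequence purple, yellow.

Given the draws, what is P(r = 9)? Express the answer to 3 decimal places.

For each hypothesis, P(data | H) works out to: P(data | r = 3) = (7/10)(3/10) = 21/100; P(data | r = 4) = (6/10)(4/10) = 6/25; P(data | r = 7) = (3/10)(7/10) = 21/100; P(data | r = 8) = (2/10)(8/10) = 4/25; P(data | r = 9) = (1/10)(9/10) = 9/100.
Weighting by the prior gives 3/10 · 21/100 = 63/1000, 2/5 · 6/25 = 12/125, 1/10 · 21/100 = 21/1000, 1/10 · 4/25 = 2/125, 1/10 · 9/100 = 9/1000; with total 41/200.
Hence P(r = 9 | data) = (9/1000) / (41/200) = 9/205.

0.044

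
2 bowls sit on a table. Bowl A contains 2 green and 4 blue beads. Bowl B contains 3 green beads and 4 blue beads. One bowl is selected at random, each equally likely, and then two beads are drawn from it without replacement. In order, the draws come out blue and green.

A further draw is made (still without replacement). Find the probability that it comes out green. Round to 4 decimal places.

0.3276

Under each hypothesis, the probability of the observed sequence is: P(data | bowl A) = (4/6)(2/5) = 4/15; P(data | bowl B) = (4/7)(3/6) = 2/7.
Weighting by the prior gives 1/2 · 4/15 = 2/15, 1/2 · 2/7 = 1/7; with total 29/105.
Normalising, the posterior is P(bowl A | data) = 14/29, P(bowl B | data) = 15/29.
Averaging over the posterior, P(green next | data) = (1/4)(14/29) + (2/5)(15/29) = 19/58.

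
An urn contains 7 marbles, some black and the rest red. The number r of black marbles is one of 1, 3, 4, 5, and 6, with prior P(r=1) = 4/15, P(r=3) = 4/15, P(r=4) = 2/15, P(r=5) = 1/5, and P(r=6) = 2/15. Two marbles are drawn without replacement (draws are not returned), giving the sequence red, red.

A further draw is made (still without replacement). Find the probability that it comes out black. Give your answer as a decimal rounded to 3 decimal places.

0.368

Under each hypothesis, the probability of the observed sequence is: P(data | r = 1) = (6/7)(5/6) = 5/7; P(data | r = 3) = (4/7)(3/6) = 2/7; P(data | r = 4) = (3/7)(2/6) = 1/7; P(data | r = 5) = (2/7)(1/6) = 1/21; P(data | r = 6) = (1/7)(0/6) = 0.
Multiplying each by its prior: 4/15 · 5/7 = 4/21, 4/15 · 2/7 = 8/105, 2/15 · 1/7 = 2/105, 1/5 · 1/21 = 1/105, 2/15 · 0 = 0; these sum to 31/105.
Dividing through by the total gives posterior P(r = 1 | data) = 20/31, P(r = 3 | data) = 8/31, P(r = 4 | data) = 2/31, P(r = 5 | data) = 1/31, P(r = 6 | data) = 0.
So P(black next | data) = Σ P(black next | H) P(H | data) = (1/5)(20/31) + (3/5)(8/31) + (4/5)(2/31) + (1)(1/31) = 57/155.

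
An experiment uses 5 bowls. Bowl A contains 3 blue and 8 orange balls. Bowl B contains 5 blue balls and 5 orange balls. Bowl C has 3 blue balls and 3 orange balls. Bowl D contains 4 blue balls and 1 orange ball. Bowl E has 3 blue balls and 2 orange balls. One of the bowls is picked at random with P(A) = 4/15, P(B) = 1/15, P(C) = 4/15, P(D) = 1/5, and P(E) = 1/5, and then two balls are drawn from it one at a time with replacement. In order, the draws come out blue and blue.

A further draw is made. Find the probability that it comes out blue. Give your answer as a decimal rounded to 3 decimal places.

0.636

The likelihood of the observed sequence under each hypothesis: P(data | bowl A) = (3/11)(3/11) = 0.07438; P(data | bowl B) = (5/10)(5/10) = 0.25; P(data | bowl C) = (3/6)(3/6) = 0.25; P(data | bowl D) = (4/5)(4/5) = 0.64; P(data | bowl E) = (3/5)(3/5) = 0.36.
Weighting by the prior gives 4/15 · 0.07438 = 0.019835, 1/15 · 0.25 = 0.016667, 4/15 · 0.25 = 0.066667, 1/5 · 0.64 = 0.128, 1/5 · 0.36 = 0.072; these sum to 0.30317.
The posterior is then P(bowl A | data) = 0.065425, P(bowl B | data) = 0.054975, P(bowl C | data) = 0.2199, P(bowl D | data) = 0.42221, P(bowl E | data) = 0.23749.
So P(blue next | data) = Σ P(blue next | H) P(H | data) = (3/11)(0.065425) + (1/2)(0.054975) + (1/2)(0.2199) + (4/5)(0.42221) + (3/5)(0.23749) = 0.63554.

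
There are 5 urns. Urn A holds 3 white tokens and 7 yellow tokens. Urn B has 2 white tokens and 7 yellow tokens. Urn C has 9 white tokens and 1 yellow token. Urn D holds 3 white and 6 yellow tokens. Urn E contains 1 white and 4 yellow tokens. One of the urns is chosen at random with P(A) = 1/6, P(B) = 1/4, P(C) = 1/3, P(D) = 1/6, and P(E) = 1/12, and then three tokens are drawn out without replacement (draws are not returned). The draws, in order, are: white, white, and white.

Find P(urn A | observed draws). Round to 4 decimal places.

0.0059

Compute the likelihood of the observed sequence for each case: P(data | urn A) = (3/10)(2/9)(1/8) = 0.0083333; P(data | urn B) = (2/9)(1/8)(0/7) = 0; P(data | urn C) = (9/10)(8/9)(7/8) = 0.7; P(data | urn D) = (3/9)(2/8)(1/7) = 0.011905; P(data | urn E) = (1/5)(0/4) = 0.
Multiplying each by its prior: 1/6 · 0.0083333 = 0.0013889, 1/4 · 0 = 0, 1/3 · 0.7 = 0.23333, 1/6 · 0.011905 = 0.0019841, 1/12 · 0 = 0; with total 0.23671.
By Bayes' rule, P(urn A | data) = (0.0013889) / (0.23671) = 0.0058676.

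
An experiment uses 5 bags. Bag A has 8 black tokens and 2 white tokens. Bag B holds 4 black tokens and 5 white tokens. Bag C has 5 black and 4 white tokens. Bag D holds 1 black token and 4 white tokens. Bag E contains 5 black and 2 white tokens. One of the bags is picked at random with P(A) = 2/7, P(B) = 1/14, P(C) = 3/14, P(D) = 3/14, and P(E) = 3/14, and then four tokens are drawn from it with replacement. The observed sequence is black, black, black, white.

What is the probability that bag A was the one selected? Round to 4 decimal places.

0.4021

Under each hypothesis, the probability of the observed sequence is: P(data | bag A) = (8/10)(8/10)(8/10)(2/10) = 0.1024; P(data | bag B) = (4/9)(4/9)(4/9)(5/9) = 0.048773; P(data | bag C) = (5/9)(5/9)(5/9)(4/9) = 0.076208; P(data | bag D) = (1/5)(1/5)(1/5)(4/5) = 0.0064; P(data | bag E) = (5/7)(5/7)(5/7)(2/7) = 0.10412.
The prior-weighted likelihoods are 2/7 · 0.1024 = 0.029257, 1/14 · 0.048773 = 0.0034838, 3/14 · 0.076208 = 0.01633, 3/14 · 0.0064 = 0.0013714, 3/14 · 0.10412 = 0.022312; summing to 0.072755.
So P(bag A | data) = (0.029257) / (0.072755) = 0.40213.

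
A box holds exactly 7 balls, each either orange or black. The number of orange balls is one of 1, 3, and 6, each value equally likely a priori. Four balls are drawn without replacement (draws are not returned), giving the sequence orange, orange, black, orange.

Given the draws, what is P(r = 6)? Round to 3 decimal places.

0.833

Compute the likelihood of the observed sequence for each case: P(data | r = 1) = (1/7)(0/6) = 0; P(data | r = 3) = (3/7)(2/6)(4/5)(1/4) = 1/35; P(data | r = 6) = (6/7)(5/6)(1/5)(4/4) = 1/7.
Weighting by the prior gives 1/3 · 0 = 0, 1/3 · 1/35 = 1/105, 1/3 · 1/7 = 1/21; summing to 2/35.
By Bayes' rule, P(r = 6 | data) = (1/21) / (2/35) = 5/6.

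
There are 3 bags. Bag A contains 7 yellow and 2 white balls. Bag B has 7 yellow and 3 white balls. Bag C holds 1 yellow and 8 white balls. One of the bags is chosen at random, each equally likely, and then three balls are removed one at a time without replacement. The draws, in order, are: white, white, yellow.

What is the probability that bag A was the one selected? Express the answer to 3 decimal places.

Under each hypothesis, the probability of the observed sequence is: P(data | bag A) = (2/9)(1/8)(7/7) = 0.027778; P(data | bag B) = (3/10)(2/9)(7/8) = 0.058333; P(data | bag C) = (8/9)(7/8)(1/7) = 0.11111.
Weighting by the prior gives 1/3 · 0.027778 = 0.0092593, 1/3 · 0.058333 = 0.019444, 1/3 · 0.11111 = 0.037037; these sum to 0.065741.
By Bayes' rule, P(bag A | data) = (0.0092593) / (0.065741) = 0.14085.

0.141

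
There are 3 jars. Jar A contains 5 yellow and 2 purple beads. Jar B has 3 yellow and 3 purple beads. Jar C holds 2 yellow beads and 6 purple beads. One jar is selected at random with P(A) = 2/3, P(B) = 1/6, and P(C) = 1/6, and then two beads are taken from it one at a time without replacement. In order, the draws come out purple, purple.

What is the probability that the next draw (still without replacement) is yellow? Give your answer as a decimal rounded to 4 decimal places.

0.5604

For each hypothesis, P(data | H) works out to: P(data | jar A) = (2/7)(1/6) = 0.047619; P(data | jar B) = (3/6)(2/5) = 0.2; P(data | jar C) = (6/8)(5/7) = 0.53571.
Multiplying each by its prior: 2/3 · 0.047619 = 0.031746, 1/6 · 0.2 = 0.033333, 1/6 · 0.53571 = 0.089286; with total 0.15437.
Normalising, the posterior is P(jar A | data) = 0.20566, P(jar B | data) = 0.21594, P(jar C | data) = 0.57841.
The predictive probability is P(yellow next | data) = (1)(0.20566) + (3/4)(0.21594) + (1/3)(0.57841) = 0.56041.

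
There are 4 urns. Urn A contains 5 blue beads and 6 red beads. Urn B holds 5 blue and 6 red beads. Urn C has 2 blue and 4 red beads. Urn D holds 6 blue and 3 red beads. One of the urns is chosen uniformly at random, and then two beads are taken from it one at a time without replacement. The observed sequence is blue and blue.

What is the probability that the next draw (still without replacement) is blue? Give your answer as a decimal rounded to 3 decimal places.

0.424

Compute the likelihood of the observed sequence for each case: P(data | urn A) = (5/11)(4/10) = 0.18182; P(data | urn B) = (5/11)(4/10) = 0.18182; P(data | urn C) = (2/6)(1/5) = 0.066667; P(data | urn D) = (6/9)(5/8) = 0.41667.
The prior-weighted likelihoods are 1/4 · 0.18182 = 0.045455, 1/4 · 0.18182 = 0.045455, 1/4 · 0.066667 = 0.016667, 1/4 · 0.41667 = 0.10417; summing to 0.21174.
Dividing through by the total gives posterior P(urn A | data) = 0.21467, P(urn B | data) = 0.21467, P(urn C | data) = 0.078712, P(urn D | data) = 0.49195.
The predictive probability is P(blue next | data) = (1/3)(0.21467) + (1/3)(0.21467) + (0)(0.078712) + (4/7)(0.49195) = 0.42423.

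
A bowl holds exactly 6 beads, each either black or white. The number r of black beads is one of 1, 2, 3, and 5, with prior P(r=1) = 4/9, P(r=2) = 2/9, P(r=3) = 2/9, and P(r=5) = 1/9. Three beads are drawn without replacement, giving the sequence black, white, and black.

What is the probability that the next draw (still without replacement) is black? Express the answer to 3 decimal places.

For each hypothesis, P(data | H) works out to: P(data | r = 1) = (1/6)(5/5)(0/4) = 0; P(data | r = 2) = (2/6)(4/5)(1/4) = 1/15; P(data | r = 3) = (3/6)(3/5)(2/4) = 3/20; P(data | r = 5) = (5/6)(1/5)(4/4) = 1/6.
Weighting by the prior gives 4/9 · 0 = 0, 2/9 · 1/15 = 2/135, 2/9 · 3/20 = 1/30, 1/9 · 1/6 = 1/54; summing to 1/15.
The posterior is then P(r = 1 | data) = 0, P(r = 2 | data) = 2/9, P(r = 3 | data) = 1/2, P(r = 5 | data) = 5/18.
Averaging over the posterior, P(black next | data) = (0)(2/9) + (1/3)(1/2) + (1)(5/18) = 4/9.

0.444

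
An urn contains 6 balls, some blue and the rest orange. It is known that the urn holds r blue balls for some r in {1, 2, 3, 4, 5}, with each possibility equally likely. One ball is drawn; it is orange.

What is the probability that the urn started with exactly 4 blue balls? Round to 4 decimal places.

The likelihood of this draw under each hypothesis: P(data | r = 1) = (5/6) = 5/6; P(data | r = 2) = (4/6) = 2/3; P(data | r = 3) = (3/6) = 1/2; P(data | r = 4) = (2/6) = 1/3; P(data | r = 5) = (1/6) = 1/6.
The prior-weighted likelihoods are 1/5 · 5/6 = 1/6, 1/5 · 2/3 = 2/15, 1/5 · 1/2 = 1/10, 1/5 · 1/3 = 1/15, 1/5 · 1/6 = 1/30; these sum to 1/2.
So P(r = 4 | data) = (1/15) / (1/2) = 2/15.

0.1333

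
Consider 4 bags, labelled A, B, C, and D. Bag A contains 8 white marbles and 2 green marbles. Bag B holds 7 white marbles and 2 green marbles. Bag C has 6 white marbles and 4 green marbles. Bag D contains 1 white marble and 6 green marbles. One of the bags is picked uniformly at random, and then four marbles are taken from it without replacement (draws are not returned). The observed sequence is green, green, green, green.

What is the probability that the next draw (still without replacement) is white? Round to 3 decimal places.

0.341

Compute the likelihood of the observed sequence for each case: P(data | bag A) = (2/10)(1/9)(0/8) = 0; P(data | bag B) = (2/9)(1/8)(0/7) = 0; P(data | bag C) = (4/10)(3/9)(2/8)(1/7) = 1/210; P(data | bag D) = (6/7)(5/6)(4/5)(3/4) = 3/7.
Multiplying each by its prior: 1/4 · 0 = 0, 1/4 · 0 = 0, 1/4 · 1/210 = 1/840, 1/4 · 3/7 = 3/28; these sum to 13/120.
The posterior is then P(bag A | data) = 0, P(bag B | data) = 0, P(bag C | data) = 1/91, P(bag D | data) = 90/91.
So P(white next | data) = Σ P(white next | H) P(H | data) = (1)(1/91) + (1/3)(90/91) = 31/91.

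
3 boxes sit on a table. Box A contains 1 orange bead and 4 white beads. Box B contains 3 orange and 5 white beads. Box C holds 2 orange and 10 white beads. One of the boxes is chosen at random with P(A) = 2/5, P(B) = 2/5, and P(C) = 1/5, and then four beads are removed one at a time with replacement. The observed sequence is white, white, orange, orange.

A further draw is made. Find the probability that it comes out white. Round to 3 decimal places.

For each hypothesis, P(data | H) works out to: P(data | box A) = (4/5)(4/5)(1/5)(1/5) = 0.0256; P(data | box B) = (5/8)(5/8)(3/8)(3/8) = 0.054932; P(data | box C) = (10/12)(10/12)(2/12)(2/12) = 0.01929.
The prior-weighted likelihoods are 2/5 · 0.0256 = 0.01024, 2/5 · 0.054932 = 0.021973, 1/5 · 0.01929 = 0.003858; summing to 0.036071.
Dividing through by the total gives posterior P(box A | data) = 0.28389, P(box B | data) = 0.60916, P(box C | data) = 0.10696.
The predictive probability is P(white next | data) = (4/5)(0.28389) + (5/8)(0.60916) + (5/6)(0.10696) = 0.69696.

0.697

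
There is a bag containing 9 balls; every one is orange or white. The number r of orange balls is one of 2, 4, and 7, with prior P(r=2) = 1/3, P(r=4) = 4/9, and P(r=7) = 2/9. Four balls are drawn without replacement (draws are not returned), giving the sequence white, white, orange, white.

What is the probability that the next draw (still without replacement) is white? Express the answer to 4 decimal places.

0.6270

Under each hypothesis, the probability of the observed sequence is: P(data | r = 2) = (7/9)(6/8)(2/7)(5/6) = 0.13889; P(data | r = 4) = (5/9)(4/8)(4/7)(3/6) = 0.079365; P(data | r = 7) = (2/9)(1/8)(7/7)(0/6) = 0.
Weighting by the prior gives 1/3 · 0.13889 = 0.046296, 4/9 · 0.079365 = 0.035273, 2/9 · 0 = 0; with total 0.08157.
Normalising, the posterior is P(r = 2 | data) = 0.56757, P(r = 4 | data) = 0.43243, P(r = 7 | data) = 0.
The predictive probability is P(white next | data) = (4/5)(0.56757) + (2/5)(0.43243) = 0.62703.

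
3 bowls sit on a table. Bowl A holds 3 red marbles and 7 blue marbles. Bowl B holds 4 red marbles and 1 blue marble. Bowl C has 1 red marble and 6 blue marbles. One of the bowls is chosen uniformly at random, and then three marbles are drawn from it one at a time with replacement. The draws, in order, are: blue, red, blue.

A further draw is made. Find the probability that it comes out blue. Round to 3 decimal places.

0.702

Compute the likelihood of the observed sequence for each case: P(data | bowl A) = (7/10)(3/10)(7/10) = 0.147; P(data | bowl B) = (1/5)(4/5)(1/5) = 0.032; P(data | bowl C) = (6/7)(1/7)(6/7) = 0.10496.
Weighting by the prior gives 1/3 · 0.147 = 0.049, 1/3 · 0.032 = 0.010667, 1/3 · 0.10496 = 0.034985; with total 0.094652.
The posterior is then P(bowl A | data) = 0.51769, P(bowl B | data) = 0.11269, P(bowl C | data) = 0.36962.
Averaging over the posterior, P(blue next | data) = (7/10)(0.51769) + (1/5)(0.11269) + (6/7)(0.36962) = 0.70174.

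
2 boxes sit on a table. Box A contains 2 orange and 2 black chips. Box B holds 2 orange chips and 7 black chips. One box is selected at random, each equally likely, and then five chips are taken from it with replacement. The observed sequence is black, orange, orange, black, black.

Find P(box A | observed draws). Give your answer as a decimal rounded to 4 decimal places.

0.5736

Under each hypothesis, the probability of the observed sequence is: P(data | box A) = (2/4)(2/4)(2/4)(2/4)(2/4) = 0.03125; P(data | box B) = (7/9)(2/9)(2/9)(7/9)(7/9) = 0.023235.
The prior-weighted likelihoods are 1/2 · 0.03125 = 0.015625, 1/2 · 0.023235 = 0.011617; summing to 0.027242.
Therefore the posterior P(box A | data) = (0.015625) / (0.027242) = 0.57355.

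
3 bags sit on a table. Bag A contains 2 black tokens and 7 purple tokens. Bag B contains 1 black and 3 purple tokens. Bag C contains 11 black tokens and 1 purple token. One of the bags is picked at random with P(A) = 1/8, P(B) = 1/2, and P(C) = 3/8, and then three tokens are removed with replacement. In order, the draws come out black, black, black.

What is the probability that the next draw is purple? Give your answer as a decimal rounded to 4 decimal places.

0.1040

Under each hypothesis, the probability of the observed sequence is: P(data | bag A) = (2/9)(2/9)(2/9) = 0.010974; P(data | bag B) = (1/4)(1/4)(1/4) = 0.015625; P(data | bag C) = (11/12)(11/12)(11/12) = 0.77025.
The prior-weighted likelihoods are 1/8 · 0.010974 = 0.0013717, 1/2 · 0.015625 = 0.0078125, 3/8 · 0.77025 = 0.28885; summing to 0.29803.
Normalising, the posterior is P(bag A | data) = 0.0046027, P(bag B | data) = 0.026214, P(bag C | data) = 0.96918.
The predictive probability is P(purple next | data) = (7/9)(0.0046027) + (3/4)(0.026214) + (1/12)(0.96918) = 0.10401.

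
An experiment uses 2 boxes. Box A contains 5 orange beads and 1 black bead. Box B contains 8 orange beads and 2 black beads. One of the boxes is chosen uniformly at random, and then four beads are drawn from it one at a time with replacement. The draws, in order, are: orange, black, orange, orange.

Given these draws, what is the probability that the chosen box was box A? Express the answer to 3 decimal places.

For each hypothesis, P(data | H) works out to: P(data | box A) = (5/6)(1/6)(5/6)(5/6) = 0.096451; P(data | box B) = (8/10)(2/10)(8/10)(8/10) = 0.1024.
Multiplying each by its prior: 1/2 · 0.096451 = 0.048225, 1/2 · 0.1024 = 0.0512; these sum to 0.099425.
By Bayes' rule, P(box A | data) = (0.048225) / (0.099425) = 0.48504.

0.485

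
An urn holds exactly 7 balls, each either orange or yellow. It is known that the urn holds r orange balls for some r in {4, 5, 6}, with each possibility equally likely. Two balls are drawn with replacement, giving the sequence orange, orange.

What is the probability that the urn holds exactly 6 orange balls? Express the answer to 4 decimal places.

0.4675

The likelihood of the observed sequence under each hypothesis: P(data | r = 4) = (4/7)(4/7) = 16/49; P(data | r = 5) = (5/7)(5/7) = 25/49; P(data | r = 6) = (6/7)(6/7) = 36/49.
The prior-weighted likelihoods are 1/3 · 16/49 = 16/147, 1/3 · 25/49 = 25/147, 1/3 · 36/49 = 12/49; summing to 11/21.
So P(r = 6 | data) = (12/49) / (11/21) = 36/77.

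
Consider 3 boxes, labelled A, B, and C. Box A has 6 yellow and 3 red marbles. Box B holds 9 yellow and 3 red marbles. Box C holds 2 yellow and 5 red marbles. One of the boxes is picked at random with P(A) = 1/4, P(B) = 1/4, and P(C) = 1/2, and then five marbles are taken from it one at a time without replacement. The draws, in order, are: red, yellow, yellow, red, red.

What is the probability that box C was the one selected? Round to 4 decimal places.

For each hypothesis, P(data | H) works out to: P(data | box A) = (3/9)(6/8)(5/7)(2/6)(1/5) = 0.011905; P(data | box B) = (3/12)(9/11)(8/10)(2/9)(1/8) = 0.0045455; P(data | box C) = (5/7)(2/6)(1/5)(4/4)(3/3) = 0.047619.
Weighting by the prior gives 1/4 · 0.011905 = 0.0029762, 1/4 · 0.0045455 = 0.0011364, 1/2 · 0.047619 = 0.02381; these sum to 0.027922.
Therefore the posterior P(box C | data) = (0.02381) / (0.027922) = 0.85271.

0.8527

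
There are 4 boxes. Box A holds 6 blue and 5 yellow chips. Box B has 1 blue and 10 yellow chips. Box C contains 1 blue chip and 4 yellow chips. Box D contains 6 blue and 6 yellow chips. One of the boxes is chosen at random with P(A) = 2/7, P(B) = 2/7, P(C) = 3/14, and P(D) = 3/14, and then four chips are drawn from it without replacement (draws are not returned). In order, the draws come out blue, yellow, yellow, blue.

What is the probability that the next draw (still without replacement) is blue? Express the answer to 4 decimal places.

Compute the likelihood of the observed sequence for each case: P(data | box A) = (6/11)(5/10)(4/9)(5/8) = 5/66; P(data | box B) = (1/11)(10/10)(9/9)(0/8) = 0; P(data | box C) = (1/5)(4/4)(3/3)(0/2) = 0; P(data | box D) = (6/12)(6/11)(5/10)(5/9) = 5/66.
Weighting by the prior gives 2/7 · 5/66 = 5/231, 2/7 · 0 = 0, 3/14 · 0 = 0, 3/14 · 5/66 = 5/308; these sum to 5/132.
The posterior is then P(box A | data) = 4/7, P(box B | data) = 0, P(box C | data) = 0, P(box D | data) = 3/7.
So P(blue next | data) = Σ P(blue next | H) P(H | data) = (4/7)(4/7) + (1/2)(3/7) = 53/98.

0.5408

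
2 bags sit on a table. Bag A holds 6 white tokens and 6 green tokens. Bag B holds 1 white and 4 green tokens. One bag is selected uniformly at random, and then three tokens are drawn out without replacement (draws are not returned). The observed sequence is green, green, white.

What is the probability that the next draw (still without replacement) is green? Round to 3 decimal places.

Compute the likelihood of the observed sequence for each case: P(data | bag A) = (6/12)(5/11)(6/10) = 3/22; P(data | bag B) = (4/5)(3/4)(1/3) = 1/5.
Weighting by the prior gives 1/2 · 3/22 = 3/44, 1/2 · 1/5 = 1/10; summing to 37/220.
The posterior is then P(bag A | data) = 15/37, P(bag B | data) = 22/37.
Averaging over the posterior, P(green next | data) = (4/9)(15/37) + (1)(22/37) = 86/111.

0.775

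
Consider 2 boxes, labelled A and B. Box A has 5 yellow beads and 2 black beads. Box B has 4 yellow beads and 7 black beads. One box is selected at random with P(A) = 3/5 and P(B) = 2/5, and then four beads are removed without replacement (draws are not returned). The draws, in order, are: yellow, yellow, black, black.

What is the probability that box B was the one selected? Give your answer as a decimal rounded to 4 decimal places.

0.4712

The likelihood of the observed sequence under each hypothesis: P(data | box A) = (5/7)(4/6)(2/5)(1/4) = 0.047619; P(data | box B) = (4/11)(3/10)(7/9)(6/8) = 0.063636.
Weighting by the prior gives 3/5 · 0.047619 = 0.028571, 2/5 · 0.063636 = 0.025455; with total 0.054026.
Hence P(box B | data) = (0.025455) / (0.054026) = 0.47115.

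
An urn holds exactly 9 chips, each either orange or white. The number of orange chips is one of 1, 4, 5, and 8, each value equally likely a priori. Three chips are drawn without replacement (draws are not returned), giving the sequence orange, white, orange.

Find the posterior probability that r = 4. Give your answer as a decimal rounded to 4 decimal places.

For each hypothesis, P(data | H) works out to: P(data | r = 1) = (1/9)(8/8)(0/7) = 0; P(data | r = 4) = (4/9)(5/8)(3/7) = 5/42; P(data | r = 5) = (5/9)(4/8)(4/7) = 10/63; P(data | r = 8) = (8/9)(1/8)(7/7) = 1/9.
The prior-weighted likelihoods are 1/4 · 0 = 0, 1/4 · 5/42 = 5/168, 1/4 · 10/63 = 5/126, 1/4 · 1/9 = 1/36; these sum to 7/72.
By Bayes' rule, P(r = 4 | data) = (5/168) / (7/72) = 15/49.

0.3061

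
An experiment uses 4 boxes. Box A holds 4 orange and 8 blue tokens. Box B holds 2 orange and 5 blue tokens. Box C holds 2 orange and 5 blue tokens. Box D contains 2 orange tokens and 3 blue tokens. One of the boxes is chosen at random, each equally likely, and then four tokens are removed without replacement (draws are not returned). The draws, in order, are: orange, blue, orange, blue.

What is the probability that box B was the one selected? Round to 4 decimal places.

Under each hypothesis, the probability of the observed sequence is: P(data | box A) = (4/12)(8/11)(3/10)(7/9) = 0.056566; P(data | box B) = (2/7)(5/6)(1/5)(4/4) = 0.047619; P(data | box C) = (2/7)(5/6)(1/5)(4/4) = 0.047619; P(data | box D) = (2/5)(3/4)(1/3)(2/2) = 0.1.
The prior-weighted likelihoods are 1/4 · 0.056566 = 0.014141, 1/4 · 0.047619 = 0.011905, 1/4 · 0.047619 = 0.011905, 1/4 · 0.1 = 0.025; summing to 0.062951.
Hence P(box B | data) = (0.011905) / (0.062951) = 0.18911.

0.1891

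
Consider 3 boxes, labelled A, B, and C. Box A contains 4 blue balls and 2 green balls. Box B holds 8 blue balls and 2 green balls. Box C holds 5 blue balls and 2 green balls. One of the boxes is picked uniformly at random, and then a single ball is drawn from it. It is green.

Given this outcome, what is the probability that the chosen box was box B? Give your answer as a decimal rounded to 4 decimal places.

0.2442

The likelihood of this draw under each hypothesis: P(data | box A) = (2/6) = 1/3; P(data | box B) = (2/10) = 1/5; P(data | box C) = (2/7) = 2/7.
The prior-weighted likelihoods are 1/3 · 1/3 = 1/9, 1/3 · 1/5 = 1/15, 1/3 · 2/7 = 2/21; summing to 86/315.
Hence P(box B | data) = (1/15) / (86/315) = 21/86.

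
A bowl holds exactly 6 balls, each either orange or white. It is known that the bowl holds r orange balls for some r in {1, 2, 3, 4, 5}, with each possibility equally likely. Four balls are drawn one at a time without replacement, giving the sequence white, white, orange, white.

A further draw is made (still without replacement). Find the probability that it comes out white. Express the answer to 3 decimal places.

0.667

The likelihood of the observed sequence under each hypothesis: P(data | r = 1) = (5/6)(4/5)(1/4)(3/3) = 1/6; P(data | r = 2) = (4/6)(3/5)(2/4)(2/3) = 2/15; P(data | r = 3) = (3/6)(2/5)(3/4)(1/3) = 1/20; P(data | r = 4) = (2/6)(1/5)(4/4)(0/3) = 0; P(data | r = 5) = (1/6)(0/5) = 0.
Weighting by the prior gives 1/5 · 1/6 = 1/30, 1/5 · 2/15 = 2/75, 1/5 · 1/20 = 1/100, 1/5 · 0 = 0, 1/5 · 0 = 0; summing to 7/100.
The posterior is then P(r = 1 | data) = 10/21, P(r = 2 | data) = 8/21, P(r = 3 | data) = 1/7, P(r = 4 | data) = 0, P(r = 5 | data) = 0.
So P(white next | data) = Σ P(white next | H) P(H | data) = (1)(10/21) + (1/2)(8/21) + (0)(1/7) = 2/3.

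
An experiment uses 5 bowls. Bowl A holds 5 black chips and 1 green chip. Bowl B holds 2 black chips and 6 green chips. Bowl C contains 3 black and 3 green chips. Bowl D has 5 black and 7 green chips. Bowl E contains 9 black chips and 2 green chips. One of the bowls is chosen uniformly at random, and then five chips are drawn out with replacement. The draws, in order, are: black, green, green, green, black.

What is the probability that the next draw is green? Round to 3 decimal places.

0.572

Compute the likelihood of the observed sequence for each case: P(data | bowl A) = (5/6)(1/6)(1/6)(1/6)(5/6) = 0.003215; P(data | bowl B) = (2/8)(6/8)(6/8)(6/8)(2/8) = 0.026367; P(data | bowl C) = (3/6)(3/6)(3/6)(3/6)(3/6) = 0.03125; P(data | bowl D) = (5/12)(7/12)(7/12)(7/12)(5/12) = 0.034461; P(data | bowl E) = (9/11)(2/11)(2/11)(2/11)(9/11) = 0.0040236.
The prior-weighted likelihoods are 1/5 · 0.003215 = 0.000643, 1/5 · 0.026367 = 0.0052734, 1/5 · 0.03125 = 0.00625, 1/5 · 0.034461 = 0.0068922, 1/5 · 0.0040236 = 0.00080471; these sum to 0.019863.
The posterior is then P(bowl A | data) = 0.032371, P(bowl B | data) = 0.26549, P(bowl C | data) = 0.31465, P(bowl D | data) = 0.34698, P(bowl E | data) = 0.040512.
So P(green next | data) = Σ P(green next | H) P(H | data) = (1/6)(0.032371) + (3/4)(0.26549) + (1/2)(0.31465) + (7/12)(0.34698) + (2/11)(0.040512) = 0.57161.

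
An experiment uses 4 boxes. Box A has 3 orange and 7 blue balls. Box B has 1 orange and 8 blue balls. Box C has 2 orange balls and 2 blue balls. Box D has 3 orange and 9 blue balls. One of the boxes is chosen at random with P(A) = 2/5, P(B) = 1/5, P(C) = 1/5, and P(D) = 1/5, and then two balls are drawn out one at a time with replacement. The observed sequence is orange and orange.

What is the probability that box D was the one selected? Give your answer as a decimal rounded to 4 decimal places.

The likelihood of the observed sequence under each hypothesis: P(data | box A) = (3/10)(3/10) = 0.09; P(data | box B) = (1/9)(1/9) = 0.012346; P(data | box C) = (2/4)(2/4) = 0.25; P(data | box D) = (3/12)(3/12) = 0.0625.
Multiplying each by its prior: 2/5 · 0.09 = 0.036, 1/5 · 0.012346 = 0.0024691, 1/5 · 0.25 = 0.05, 1/5 · 0.0625 = 0.0125; these sum to 0.10097.
So P(box D | data) = (0.0125) / (0.10097) = 0.1238.

0.1238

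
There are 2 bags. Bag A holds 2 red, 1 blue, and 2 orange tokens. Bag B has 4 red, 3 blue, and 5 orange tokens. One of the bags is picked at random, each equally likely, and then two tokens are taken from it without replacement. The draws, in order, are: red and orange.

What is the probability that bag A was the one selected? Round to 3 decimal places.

0.569

Under each hypothesis, the probability of the observed sequence is: P(data | bag A) = (2/5)(2/4) = 1/5; P(data | bag B) = (4/12)(5/11) = 5/33.
The prior-weighted likelihoods are 1/2 · 1/5 = 1/10, 1/2 · 5/33 = 5/66; with total 29/165.
Therefore the posterior P(bag A | data) = (1/10) / (29/165) = 33/58.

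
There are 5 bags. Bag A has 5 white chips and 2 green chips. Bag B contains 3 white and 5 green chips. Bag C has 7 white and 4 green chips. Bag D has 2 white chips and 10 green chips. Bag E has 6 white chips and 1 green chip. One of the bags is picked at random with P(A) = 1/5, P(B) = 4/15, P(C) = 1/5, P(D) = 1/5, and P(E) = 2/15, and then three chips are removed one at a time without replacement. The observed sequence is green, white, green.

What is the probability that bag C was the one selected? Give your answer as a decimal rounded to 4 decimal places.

For each hypothesis, P(data | H) works out to: P(data | bag A) = (2/7)(5/6)(1/5) = 0.047619; P(data | bag B) = (5/8)(3/7)(4/6) = 0.17857; P(data | bag C) = (4/11)(7/10)(3/9) = 0.084848; P(data | bag D) = (10/12)(2/11)(9/10) = 0.13636; P(data | bag E) = (1/7)(6/6)(0/5) = 0.
The prior-weighted likelihoods are 1/5 · 0.047619 = 0.0095238, 4/15 · 0.17857 = 0.047619, 1/5 · 0.084848 = 0.01697, 1/5 · 0.13636 = 0.027273, 2/15 · 0 = 0; summing to 0.10139.
Therefore the posterior P(bag C | data) = (0.01697) / (0.10139) = 0.16738.

0.1674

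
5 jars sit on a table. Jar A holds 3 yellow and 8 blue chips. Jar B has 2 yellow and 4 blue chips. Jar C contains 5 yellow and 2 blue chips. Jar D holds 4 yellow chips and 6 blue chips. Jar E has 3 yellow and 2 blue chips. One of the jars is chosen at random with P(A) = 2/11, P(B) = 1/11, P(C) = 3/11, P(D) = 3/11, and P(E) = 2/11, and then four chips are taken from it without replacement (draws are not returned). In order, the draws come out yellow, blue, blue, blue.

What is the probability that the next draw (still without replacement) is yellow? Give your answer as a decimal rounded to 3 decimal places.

0.419

Under each hypothesis, the probability of the observed sequence is: P(data | jar A) = (3/11)(8/10)(7/9)(6/8) = 0.12727; P(data | jar B) = (2/6)(4/5)(3/4)(2/3) = 0.13333; P(data | jar C) = (5/7)(2/6)(1/5)(0/4) = 0; P(data | jar D) = (4/10)(6/9)(5/8)(4/7) = 0.095238; P(data | jar E) = (3/5)(2/4)(1/3)(0/2) = 0.
Weighting by the prior gives 2/11 · 0.12727 = 0.02314, 1/11 · 0.13333 = 0.012121, 3/11 · 0 = 0, 3/11 · 0.095238 = 0.025974, 2/11 · 0 = 0; these sum to 0.061236.
Normalising, the posterior is P(jar A | data) = 0.37789, P(jar B | data) = 0.19794, P(jar C | data) = 0, P(jar D | data) = 0.42416, P(jar E | data) = 0.
So P(yellow next | data) = Σ P(yellow next | H) P(H | data) = (2/7)(0.37789) + (1/2)(0.19794) + (1/2)(0.42416) = 0.41902.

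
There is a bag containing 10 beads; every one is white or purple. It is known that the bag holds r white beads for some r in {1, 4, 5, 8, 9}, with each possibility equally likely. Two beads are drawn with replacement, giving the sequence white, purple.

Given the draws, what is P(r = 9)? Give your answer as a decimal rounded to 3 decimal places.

The likelihood of the observed sequence under each hypothesis: P(data | r = 1) = (1/10)(9/10) = 9/100; P(data | r = 4) = (4/10)(6/10) = 6/25; P(data | r = 5) = (5/10)(5/10) = 1/4; P(data | r = 8) = (8/10)(2/10) = 4/25; P(data | r = 9) = (9/10)(1/10) = 9/100.
Multiplying each by its prior: 1/5 · 9/100 = 9/500, 1/5 · 6/25 = 6/125, 1/5 · 1/4 = 1/20, 1/5 · 4/25 = 4/125, 1/5 · 9/100 = 9/500; these sum to 83/500.
Therefore the posterior P(r = 9 | data) = (9/500) / (83/500) = 9/83.

0.108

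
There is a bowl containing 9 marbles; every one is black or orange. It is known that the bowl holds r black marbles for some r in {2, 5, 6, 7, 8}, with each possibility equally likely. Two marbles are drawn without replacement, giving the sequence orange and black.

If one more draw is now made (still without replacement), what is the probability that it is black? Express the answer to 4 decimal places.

0.6255

The likelihood of the observed sequence under each hypothesis: P(data | r = 2) = (7/9)(2/8) = 7/36; P(data | r = 5) = (4/9)(5/8) = 5/18; P(data | r = 6) = (3/9)(6/8) = 1/4; P(data | r = 7) = (2/9)(7/8) = 7/36; P(data | r = 8) = (1/9)(8/8) = 1/9.
Multiplying each by its prior: 1/5 · 7/36 = 7/180, 1/5 · 5/18 = 1/18, 1/5 · 1/4 = 1/20, 1/5 · 7/36 = 7/180, 1/5 · 1/9 = 1/45; summing to 37/180.
Normalising, the posterior is P(r = 2 | data) = 7/37, P(r = 5 | data) = 10/37, P(r = 6 | data) = 9/37, P(r = 7 | data) = 7/37, P(r = 8 | data) = 4/37.
Averaging over the posterior, P(black next | data) = (1/7)(7/37) + (4/7)(10/37) + (5/7)(9/37) + (6/7)(7/37) + (1)(4/37) = 162/259.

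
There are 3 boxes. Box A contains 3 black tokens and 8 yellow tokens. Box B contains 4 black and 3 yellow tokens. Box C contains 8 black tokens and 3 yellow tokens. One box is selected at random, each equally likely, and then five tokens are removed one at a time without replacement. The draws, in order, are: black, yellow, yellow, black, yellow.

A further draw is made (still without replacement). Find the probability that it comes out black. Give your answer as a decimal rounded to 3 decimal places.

Under each hypothesis, the probability of the observed sequence is: P(data | box A) = (3/11)(8/10)(7/9)(2/8)(6/7) = 0.036364; P(data | box B) = (4/7)(3/6)(2/5)(3/4)(1/3) = 0.028571; P(data | box C) = (8/11)(3/10)(2/9)(7/8)(1/7) = 0.0060606.
Weighting by the prior gives 1/3 · 0.036364 = 0.012121, 1/3 · 0.028571 = 0.0095238, 1/3 · 0.0060606 = 0.0020202; these sum to 0.023665.
Normalising, the posterior is P(box A | data) = 0.5122, P(box B | data) = 0.40244, P(box C | data) = 0.085366.
The predictive probability is P(black next | data) = (1/6)(0.5122) + (1)(0.40244) + (1)(0.085366) = 0.57317.

0.573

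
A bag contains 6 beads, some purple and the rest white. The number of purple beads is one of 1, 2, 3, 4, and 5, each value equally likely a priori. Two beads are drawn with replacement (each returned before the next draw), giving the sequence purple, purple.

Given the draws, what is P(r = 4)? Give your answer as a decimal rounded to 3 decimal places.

Compute the likelihood of the observed sequence for each case: P(data | r = 1) = (1/6)(1/6) = 1/36; P(data | r = 2) = (2/6)(2/6) = 1/9; P(data | r = 3) = (3/6)(3/6) = 1/4; P(data | r = 4) = (4/6)(4/6) = 4/9; P(data | r = 5) = (5/6)(5/6) = 25/36.
Weighting by the prior gives 1/5 · 1/36 = 1/180, 1/5 · 1/9 = 1/45, 1/5 · 1/4 = 1/20, 1/5 · 4/9 = 4/45, 1/5 · 25/36 = 5/36; summing to 11/36.
So P(r = 4 | data) = (4/45) / (11/36) = 16/55.

0.291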